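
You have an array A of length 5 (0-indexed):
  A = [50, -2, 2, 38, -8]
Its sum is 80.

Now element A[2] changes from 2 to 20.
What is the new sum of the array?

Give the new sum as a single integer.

Answer: 98

Derivation:
Old value at index 2: 2
New value at index 2: 20
Delta = 20 - 2 = 18
New sum = old_sum + delta = 80 + (18) = 98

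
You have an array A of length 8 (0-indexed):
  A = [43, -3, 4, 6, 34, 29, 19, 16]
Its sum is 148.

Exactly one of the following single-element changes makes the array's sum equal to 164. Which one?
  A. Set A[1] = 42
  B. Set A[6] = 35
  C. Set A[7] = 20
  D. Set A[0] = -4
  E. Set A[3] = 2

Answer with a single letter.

Option A: A[1] -3->42, delta=45, new_sum=148+(45)=193
Option B: A[6] 19->35, delta=16, new_sum=148+(16)=164 <-- matches target
Option C: A[7] 16->20, delta=4, new_sum=148+(4)=152
Option D: A[0] 43->-4, delta=-47, new_sum=148+(-47)=101
Option E: A[3] 6->2, delta=-4, new_sum=148+(-4)=144

Answer: B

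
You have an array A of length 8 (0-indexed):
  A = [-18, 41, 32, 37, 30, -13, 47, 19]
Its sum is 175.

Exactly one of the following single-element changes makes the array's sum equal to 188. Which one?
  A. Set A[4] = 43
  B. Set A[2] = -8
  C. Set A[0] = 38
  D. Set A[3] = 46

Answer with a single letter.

Answer: A

Derivation:
Option A: A[4] 30->43, delta=13, new_sum=175+(13)=188 <-- matches target
Option B: A[2] 32->-8, delta=-40, new_sum=175+(-40)=135
Option C: A[0] -18->38, delta=56, new_sum=175+(56)=231
Option D: A[3] 37->46, delta=9, new_sum=175+(9)=184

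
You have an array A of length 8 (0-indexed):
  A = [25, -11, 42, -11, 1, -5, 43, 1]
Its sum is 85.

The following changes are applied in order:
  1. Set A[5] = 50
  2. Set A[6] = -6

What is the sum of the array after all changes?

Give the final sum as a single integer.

Initial sum: 85
Change 1: A[5] -5 -> 50, delta = 55, sum = 140
Change 2: A[6] 43 -> -6, delta = -49, sum = 91

Answer: 91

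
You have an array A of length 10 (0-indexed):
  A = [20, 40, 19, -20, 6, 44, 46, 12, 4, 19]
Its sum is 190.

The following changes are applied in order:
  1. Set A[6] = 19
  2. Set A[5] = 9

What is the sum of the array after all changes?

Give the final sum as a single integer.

Initial sum: 190
Change 1: A[6] 46 -> 19, delta = -27, sum = 163
Change 2: A[5] 44 -> 9, delta = -35, sum = 128

Answer: 128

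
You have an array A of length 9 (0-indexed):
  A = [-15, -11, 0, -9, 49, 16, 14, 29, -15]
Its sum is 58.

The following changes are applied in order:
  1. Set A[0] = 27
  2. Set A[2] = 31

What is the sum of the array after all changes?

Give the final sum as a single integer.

Initial sum: 58
Change 1: A[0] -15 -> 27, delta = 42, sum = 100
Change 2: A[2] 0 -> 31, delta = 31, sum = 131

Answer: 131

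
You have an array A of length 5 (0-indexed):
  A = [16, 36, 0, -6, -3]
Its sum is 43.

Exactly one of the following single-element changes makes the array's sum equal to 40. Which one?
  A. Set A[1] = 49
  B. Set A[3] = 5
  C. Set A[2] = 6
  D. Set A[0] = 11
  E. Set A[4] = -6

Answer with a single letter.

Answer: E

Derivation:
Option A: A[1] 36->49, delta=13, new_sum=43+(13)=56
Option B: A[3] -6->5, delta=11, new_sum=43+(11)=54
Option C: A[2] 0->6, delta=6, new_sum=43+(6)=49
Option D: A[0] 16->11, delta=-5, new_sum=43+(-5)=38
Option E: A[4] -3->-6, delta=-3, new_sum=43+(-3)=40 <-- matches target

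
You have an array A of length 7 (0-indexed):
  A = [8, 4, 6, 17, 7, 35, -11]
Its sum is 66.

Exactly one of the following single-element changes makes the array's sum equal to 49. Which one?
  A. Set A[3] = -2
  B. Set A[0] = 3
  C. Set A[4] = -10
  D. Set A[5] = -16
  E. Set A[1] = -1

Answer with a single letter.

Answer: C

Derivation:
Option A: A[3] 17->-2, delta=-19, new_sum=66+(-19)=47
Option B: A[0] 8->3, delta=-5, new_sum=66+(-5)=61
Option C: A[4] 7->-10, delta=-17, new_sum=66+(-17)=49 <-- matches target
Option D: A[5] 35->-16, delta=-51, new_sum=66+(-51)=15
Option E: A[1] 4->-1, delta=-5, new_sum=66+(-5)=61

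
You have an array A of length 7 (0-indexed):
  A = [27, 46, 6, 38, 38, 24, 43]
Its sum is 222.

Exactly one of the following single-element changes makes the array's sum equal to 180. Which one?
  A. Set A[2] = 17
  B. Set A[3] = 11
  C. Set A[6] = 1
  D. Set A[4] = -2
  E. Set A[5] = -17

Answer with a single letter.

Answer: C

Derivation:
Option A: A[2] 6->17, delta=11, new_sum=222+(11)=233
Option B: A[3] 38->11, delta=-27, new_sum=222+(-27)=195
Option C: A[6] 43->1, delta=-42, new_sum=222+(-42)=180 <-- matches target
Option D: A[4] 38->-2, delta=-40, new_sum=222+(-40)=182
Option E: A[5] 24->-17, delta=-41, new_sum=222+(-41)=181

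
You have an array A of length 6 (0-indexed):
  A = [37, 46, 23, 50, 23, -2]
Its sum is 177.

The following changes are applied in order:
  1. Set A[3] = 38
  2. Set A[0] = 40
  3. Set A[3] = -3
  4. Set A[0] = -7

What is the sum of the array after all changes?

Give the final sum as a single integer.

Answer: 80

Derivation:
Initial sum: 177
Change 1: A[3] 50 -> 38, delta = -12, sum = 165
Change 2: A[0] 37 -> 40, delta = 3, sum = 168
Change 3: A[3] 38 -> -3, delta = -41, sum = 127
Change 4: A[0] 40 -> -7, delta = -47, sum = 80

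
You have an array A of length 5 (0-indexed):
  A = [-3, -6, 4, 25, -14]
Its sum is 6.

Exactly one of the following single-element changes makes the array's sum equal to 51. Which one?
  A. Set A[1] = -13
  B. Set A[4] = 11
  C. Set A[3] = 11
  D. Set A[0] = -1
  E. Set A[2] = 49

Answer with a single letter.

Answer: E

Derivation:
Option A: A[1] -6->-13, delta=-7, new_sum=6+(-7)=-1
Option B: A[4] -14->11, delta=25, new_sum=6+(25)=31
Option C: A[3] 25->11, delta=-14, new_sum=6+(-14)=-8
Option D: A[0] -3->-1, delta=2, new_sum=6+(2)=8
Option E: A[2] 4->49, delta=45, new_sum=6+(45)=51 <-- matches target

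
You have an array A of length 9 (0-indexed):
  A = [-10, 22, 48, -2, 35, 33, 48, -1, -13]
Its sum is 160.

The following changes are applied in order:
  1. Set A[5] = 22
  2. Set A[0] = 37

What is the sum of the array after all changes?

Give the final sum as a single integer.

Answer: 196

Derivation:
Initial sum: 160
Change 1: A[5] 33 -> 22, delta = -11, sum = 149
Change 2: A[0] -10 -> 37, delta = 47, sum = 196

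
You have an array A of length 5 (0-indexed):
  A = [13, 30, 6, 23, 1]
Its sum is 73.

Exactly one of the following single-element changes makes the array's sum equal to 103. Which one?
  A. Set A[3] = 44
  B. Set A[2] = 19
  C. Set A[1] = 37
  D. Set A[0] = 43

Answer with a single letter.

Option A: A[3] 23->44, delta=21, new_sum=73+(21)=94
Option B: A[2] 6->19, delta=13, new_sum=73+(13)=86
Option C: A[1] 30->37, delta=7, new_sum=73+(7)=80
Option D: A[0] 13->43, delta=30, new_sum=73+(30)=103 <-- matches target

Answer: D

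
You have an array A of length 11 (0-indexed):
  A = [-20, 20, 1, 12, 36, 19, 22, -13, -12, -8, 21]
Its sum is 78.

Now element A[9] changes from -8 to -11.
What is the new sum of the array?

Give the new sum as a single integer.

Old value at index 9: -8
New value at index 9: -11
Delta = -11 - -8 = -3
New sum = old_sum + delta = 78 + (-3) = 75

Answer: 75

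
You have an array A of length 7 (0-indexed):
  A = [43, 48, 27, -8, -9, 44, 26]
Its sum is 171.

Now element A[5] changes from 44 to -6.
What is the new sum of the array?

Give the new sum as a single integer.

Answer: 121

Derivation:
Old value at index 5: 44
New value at index 5: -6
Delta = -6 - 44 = -50
New sum = old_sum + delta = 171 + (-50) = 121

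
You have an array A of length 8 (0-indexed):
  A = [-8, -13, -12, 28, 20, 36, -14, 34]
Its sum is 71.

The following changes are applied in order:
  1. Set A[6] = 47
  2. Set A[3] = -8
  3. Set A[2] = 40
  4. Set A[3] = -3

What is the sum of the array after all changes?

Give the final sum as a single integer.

Initial sum: 71
Change 1: A[6] -14 -> 47, delta = 61, sum = 132
Change 2: A[3] 28 -> -8, delta = -36, sum = 96
Change 3: A[2] -12 -> 40, delta = 52, sum = 148
Change 4: A[3] -8 -> -3, delta = 5, sum = 153

Answer: 153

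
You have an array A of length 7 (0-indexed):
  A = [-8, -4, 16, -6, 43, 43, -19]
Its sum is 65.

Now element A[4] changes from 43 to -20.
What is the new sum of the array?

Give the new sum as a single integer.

Answer: 2

Derivation:
Old value at index 4: 43
New value at index 4: -20
Delta = -20 - 43 = -63
New sum = old_sum + delta = 65 + (-63) = 2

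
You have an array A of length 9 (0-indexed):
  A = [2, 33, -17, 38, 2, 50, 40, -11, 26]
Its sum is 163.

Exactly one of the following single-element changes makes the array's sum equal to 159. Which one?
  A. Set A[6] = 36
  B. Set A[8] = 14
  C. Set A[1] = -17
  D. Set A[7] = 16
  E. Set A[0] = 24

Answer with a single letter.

Answer: A

Derivation:
Option A: A[6] 40->36, delta=-4, new_sum=163+(-4)=159 <-- matches target
Option B: A[8] 26->14, delta=-12, new_sum=163+(-12)=151
Option C: A[1] 33->-17, delta=-50, new_sum=163+(-50)=113
Option D: A[7] -11->16, delta=27, new_sum=163+(27)=190
Option E: A[0] 2->24, delta=22, new_sum=163+(22)=185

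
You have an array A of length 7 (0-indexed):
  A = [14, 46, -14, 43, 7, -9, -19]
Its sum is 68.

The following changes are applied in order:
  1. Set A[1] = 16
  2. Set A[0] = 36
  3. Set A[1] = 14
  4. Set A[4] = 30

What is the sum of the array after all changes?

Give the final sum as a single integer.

Initial sum: 68
Change 1: A[1] 46 -> 16, delta = -30, sum = 38
Change 2: A[0] 14 -> 36, delta = 22, sum = 60
Change 3: A[1] 16 -> 14, delta = -2, sum = 58
Change 4: A[4] 7 -> 30, delta = 23, sum = 81

Answer: 81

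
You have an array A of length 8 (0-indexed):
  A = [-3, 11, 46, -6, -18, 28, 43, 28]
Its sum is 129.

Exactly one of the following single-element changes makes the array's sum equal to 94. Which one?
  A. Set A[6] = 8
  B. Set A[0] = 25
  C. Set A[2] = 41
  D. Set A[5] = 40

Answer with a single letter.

Option A: A[6] 43->8, delta=-35, new_sum=129+(-35)=94 <-- matches target
Option B: A[0] -3->25, delta=28, new_sum=129+(28)=157
Option C: A[2] 46->41, delta=-5, new_sum=129+(-5)=124
Option D: A[5] 28->40, delta=12, new_sum=129+(12)=141

Answer: A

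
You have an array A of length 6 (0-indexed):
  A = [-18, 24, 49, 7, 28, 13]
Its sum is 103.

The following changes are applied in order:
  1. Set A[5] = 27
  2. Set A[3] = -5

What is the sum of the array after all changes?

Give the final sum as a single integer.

Initial sum: 103
Change 1: A[5] 13 -> 27, delta = 14, sum = 117
Change 2: A[3] 7 -> -5, delta = -12, sum = 105

Answer: 105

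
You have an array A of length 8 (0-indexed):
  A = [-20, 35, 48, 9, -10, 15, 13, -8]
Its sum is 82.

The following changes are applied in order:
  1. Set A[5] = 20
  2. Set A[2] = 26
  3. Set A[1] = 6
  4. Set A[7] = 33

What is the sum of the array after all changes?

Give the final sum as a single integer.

Initial sum: 82
Change 1: A[5] 15 -> 20, delta = 5, sum = 87
Change 2: A[2] 48 -> 26, delta = -22, sum = 65
Change 3: A[1] 35 -> 6, delta = -29, sum = 36
Change 4: A[7] -8 -> 33, delta = 41, sum = 77

Answer: 77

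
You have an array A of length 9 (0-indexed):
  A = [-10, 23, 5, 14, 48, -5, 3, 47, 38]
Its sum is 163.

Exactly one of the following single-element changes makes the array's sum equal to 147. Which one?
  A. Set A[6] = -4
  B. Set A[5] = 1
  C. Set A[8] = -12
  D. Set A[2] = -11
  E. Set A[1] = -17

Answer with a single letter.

Answer: D

Derivation:
Option A: A[6] 3->-4, delta=-7, new_sum=163+(-7)=156
Option B: A[5] -5->1, delta=6, new_sum=163+(6)=169
Option C: A[8] 38->-12, delta=-50, new_sum=163+(-50)=113
Option D: A[2] 5->-11, delta=-16, new_sum=163+(-16)=147 <-- matches target
Option E: A[1] 23->-17, delta=-40, new_sum=163+(-40)=123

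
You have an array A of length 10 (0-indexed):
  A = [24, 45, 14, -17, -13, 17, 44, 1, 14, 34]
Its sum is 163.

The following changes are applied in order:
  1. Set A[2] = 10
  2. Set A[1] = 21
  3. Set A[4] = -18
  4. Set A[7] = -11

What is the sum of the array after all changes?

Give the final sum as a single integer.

Initial sum: 163
Change 1: A[2] 14 -> 10, delta = -4, sum = 159
Change 2: A[1] 45 -> 21, delta = -24, sum = 135
Change 3: A[4] -13 -> -18, delta = -5, sum = 130
Change 4: A[7] 1 -> -11, delta = -12, sum = 118

Answer: 118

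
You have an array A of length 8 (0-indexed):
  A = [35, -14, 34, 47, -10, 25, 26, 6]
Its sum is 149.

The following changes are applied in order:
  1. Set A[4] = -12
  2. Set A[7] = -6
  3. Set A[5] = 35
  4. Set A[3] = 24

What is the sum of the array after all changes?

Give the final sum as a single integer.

Answer: 122

Derivation:
Initial sum: 149
Change 1: A[4] -10 -> -12, delta = -2, sum = 147
Change 2: A[7] 6 -> -6, delta = -12, sum = 135
Change 3: A[5] 25 -> 35, delta = 10, sum = 145
Change 4: A[3] 47 -> 24, delta = -23, sum = 122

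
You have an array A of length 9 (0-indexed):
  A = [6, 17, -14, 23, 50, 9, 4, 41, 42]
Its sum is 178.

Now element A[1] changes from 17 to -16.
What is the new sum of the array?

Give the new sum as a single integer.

Old value at index 1: 17
New value at index 1: -16
Delta = -16 - 17 = -33
New sum = old_sum + delta = 178 + (-33) = 145

Answer: 145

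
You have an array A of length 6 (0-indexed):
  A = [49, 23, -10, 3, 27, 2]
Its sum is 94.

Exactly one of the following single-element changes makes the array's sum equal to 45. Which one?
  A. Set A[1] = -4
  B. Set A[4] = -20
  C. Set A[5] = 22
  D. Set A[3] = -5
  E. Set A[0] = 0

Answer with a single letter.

Option A: A[1] 23->-4, delta=-27, new_sum=94+(-27)=67
Option B: A[4] 27->-20, delta=-47, new_sum=94+(-47)=47
Option C: A[5] 2->22, delta=20, new_sum=94+(20)=114
Option D: A[3] 3->-5, delta=-8, new_sum=94+(-8)=86
Option E: A[0] 49->0, delta=-49, new_sum=94+(-49)=45 <-- matches target

Answer: E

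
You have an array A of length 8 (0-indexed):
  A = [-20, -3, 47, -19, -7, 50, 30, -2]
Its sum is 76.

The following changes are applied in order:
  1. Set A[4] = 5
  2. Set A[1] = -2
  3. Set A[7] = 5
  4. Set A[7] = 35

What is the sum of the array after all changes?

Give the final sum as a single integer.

Answer: 126

Derivation:
Initial sum: 76
Change 1: A[4] -7 -> 5, delta = 12, sum = 88
Change 2: A[1] -3 -> -2, delta = 1, sum = 89
Change 3: A[7] -2 -> 5, delta = 7, sum = 96
Change 4: A[7] 5 -> 35, delta = 30, sum = 126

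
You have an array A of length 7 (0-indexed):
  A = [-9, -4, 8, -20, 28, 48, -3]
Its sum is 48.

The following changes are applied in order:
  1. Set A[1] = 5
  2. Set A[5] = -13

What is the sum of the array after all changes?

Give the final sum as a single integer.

Initial sum: 48
Change 1: A[1] -4 -> 5, delta = 9, sum = 57
Change 2: A[5] 48 -> -13, delta = -61, sum = -4

Answer: -4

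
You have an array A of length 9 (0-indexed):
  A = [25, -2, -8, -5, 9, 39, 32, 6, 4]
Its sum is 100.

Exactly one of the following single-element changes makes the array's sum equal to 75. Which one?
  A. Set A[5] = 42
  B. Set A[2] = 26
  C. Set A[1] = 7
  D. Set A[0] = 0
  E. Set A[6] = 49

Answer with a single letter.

Answer: D

Derivation:
Option A: A[5] 39->42, delta=3, new_sum=100+(3)=103
Option B: A[2] -8->26, delta=34, new_sum=100+(34)=134
Option C: A[1] -2->7, delta=9, new_sum=100+(9)=109
Option D: A[0] 25->0, delta=-25, new_sum=100+(-25)=75 <-- matches target
Option E: A[6] 32->49, delta=17, new_sum=100+(17)=117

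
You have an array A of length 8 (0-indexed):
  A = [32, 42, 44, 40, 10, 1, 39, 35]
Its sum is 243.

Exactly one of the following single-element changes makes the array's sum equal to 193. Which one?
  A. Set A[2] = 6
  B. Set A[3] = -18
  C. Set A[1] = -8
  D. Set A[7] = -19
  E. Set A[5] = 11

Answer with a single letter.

Answer: C

Derivation:
Option A: A[2] 44->6, delta=-38, new_sum=243+(-38)=205
Option B: A[3] 40->-18, delta=-58, new_sum=243+(-58)=185
Option C: A[1] 42->-8, delta=-50, new_sum=243+(-50)=193 <-- matches target
Option D: A[7] 35->-19, delta=-54, new_sum=243+(-54)=189
Option E: A[5] 1->11, delta=10, new_sum=243+(10)=253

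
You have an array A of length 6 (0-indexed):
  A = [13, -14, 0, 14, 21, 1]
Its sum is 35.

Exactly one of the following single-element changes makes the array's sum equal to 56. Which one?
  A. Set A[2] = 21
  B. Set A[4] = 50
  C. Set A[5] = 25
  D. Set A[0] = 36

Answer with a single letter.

Answer: A

Derivation:
Option A: A[2] 0->21, delta=21, new_sum=35+(21)=56 <-- matches target
Option B: A[4] 21->50, delta=29, new_sum=35+(29)=64
Option C: A[5] 1->25, delta=24, new_sum=35+(24)=59
Option D: A[0] 13->36, delta=23, new_sum=35+(23)=58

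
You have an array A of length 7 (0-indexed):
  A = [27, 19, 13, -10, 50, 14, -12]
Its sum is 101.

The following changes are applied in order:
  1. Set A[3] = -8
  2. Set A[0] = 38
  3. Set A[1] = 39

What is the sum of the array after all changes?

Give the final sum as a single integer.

Answer: 134

Derivation:
Initial sum: 101
Change 1: A[3] -10 -> -8, delta = 2, sum = 103
Change 2: A[0] 27 -> 38, delta = 11, sum = 114
Change 3: A[1] 19 -> 39, delta = 20, sum = 134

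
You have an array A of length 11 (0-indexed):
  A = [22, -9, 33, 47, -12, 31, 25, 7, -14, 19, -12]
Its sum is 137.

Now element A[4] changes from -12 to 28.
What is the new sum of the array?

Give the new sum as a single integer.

Answer: 177

Derivation:
Old value at index 4: -12
New value at index 4: 28
Delta = 28 - -12 = 40
New sum = old_sum + delta = 137 + (40) = 177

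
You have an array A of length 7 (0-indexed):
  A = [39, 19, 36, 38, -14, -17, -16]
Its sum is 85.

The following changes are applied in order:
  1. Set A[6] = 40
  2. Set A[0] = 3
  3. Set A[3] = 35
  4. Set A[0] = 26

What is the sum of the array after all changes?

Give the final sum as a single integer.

Initial sum: 85
Change 1: A[6] -16 -> 40, delta = 56, sum = 141
Change 2: A[0] 39 -> 3, delta = -36, sum = 105
Change 3: A[3] 38 -> 35, delta = -3, sum = 102
Change 4: A[0] 3 -> 26, delta = 23, sum = 125

Answer: 125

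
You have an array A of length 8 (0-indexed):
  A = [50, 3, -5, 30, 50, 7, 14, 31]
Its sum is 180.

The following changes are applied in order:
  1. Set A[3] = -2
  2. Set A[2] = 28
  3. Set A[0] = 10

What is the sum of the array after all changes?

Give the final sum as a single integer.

Answer: 141

Derivation:
Initial sum: 180
Change 1: A[3] 30 -> -2, delta = -32, sum = 148
Change 2: A[2] -5 -> 28, delta = 33, sum = 181
Change 3: A[0] 50 -> 10, delta = -40, sum = 141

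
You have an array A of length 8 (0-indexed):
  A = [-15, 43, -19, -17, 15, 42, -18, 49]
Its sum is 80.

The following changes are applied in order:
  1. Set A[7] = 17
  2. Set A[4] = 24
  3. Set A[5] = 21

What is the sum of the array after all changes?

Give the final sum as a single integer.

Answer: 36

Derivation:
Initial sum: 80
Change 1: A[7] 49 -> 17, delta = -32, sum = 48
Change 2: A[4] 15 -> 24, delta = 9, sum = 57
Change 3: A[5] 42 -> 21, delta = -21, sum = 36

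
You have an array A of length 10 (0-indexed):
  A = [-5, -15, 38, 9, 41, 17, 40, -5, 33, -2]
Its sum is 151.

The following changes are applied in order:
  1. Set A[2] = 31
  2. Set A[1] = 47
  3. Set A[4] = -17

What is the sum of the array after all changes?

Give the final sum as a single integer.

Answer: 148

Derivation:
Initial sum: 151
Change 1: A[2] 38 -> 31, delta = -7, sum = 144
Change 2: A[1] -15 -> 47, delta = 62, sum = 206
Change 3: A[4] 41 -> -17, delta = -58, sum = 148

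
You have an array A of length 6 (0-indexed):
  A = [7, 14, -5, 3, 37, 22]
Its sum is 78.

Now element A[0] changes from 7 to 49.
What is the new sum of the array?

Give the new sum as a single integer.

Old value at index 0: 7
New value at index 0: 49
Delta = 49 - 7 = 42
New sum = old_sum + delta = 78 + (42) = 120

Answer: 120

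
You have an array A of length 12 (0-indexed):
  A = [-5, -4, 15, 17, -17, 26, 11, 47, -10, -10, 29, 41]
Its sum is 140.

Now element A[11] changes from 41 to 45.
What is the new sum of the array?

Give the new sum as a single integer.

Old value at index 11: 41
New value at index 11: 45
Delta = 45 - 41 = 4
New sum = old_sum + delta = 140 + (4) = 144

Answer: 144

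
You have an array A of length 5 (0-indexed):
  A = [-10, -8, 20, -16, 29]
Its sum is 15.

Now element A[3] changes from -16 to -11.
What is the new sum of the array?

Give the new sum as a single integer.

Old value at index 3: -16
New value at index 3: -11
Delta = -11 - -16 = 5
New sum = old_sum + delta = 15 + (5) = 20

Answer: 20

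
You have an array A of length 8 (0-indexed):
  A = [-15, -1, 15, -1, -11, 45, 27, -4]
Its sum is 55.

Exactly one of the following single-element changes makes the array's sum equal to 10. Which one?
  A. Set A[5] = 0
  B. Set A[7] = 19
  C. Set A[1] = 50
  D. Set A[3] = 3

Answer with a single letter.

Option A: A[5] 45->0, delta=-45, new_sum=55+(-45)=10 <-- matches target
Option B: A[7] -4->19, delta=23, new_sum=55+(23)=78
Option C: A[1] -1->50, delta=51, new_sum=55+(51)=106
Option D: A[3] -1->3, delta=4, new_sum=55+(4)=59

Answer: A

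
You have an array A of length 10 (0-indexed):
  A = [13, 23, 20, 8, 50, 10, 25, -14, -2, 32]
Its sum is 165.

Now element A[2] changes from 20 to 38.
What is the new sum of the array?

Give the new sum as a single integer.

Answer: 183

Derivation:
Old value at index 2: 20
New value at index 2: 38
Delta = 38 - 20 = 18
New sum = old_sum + delta = 165 + (18) = 183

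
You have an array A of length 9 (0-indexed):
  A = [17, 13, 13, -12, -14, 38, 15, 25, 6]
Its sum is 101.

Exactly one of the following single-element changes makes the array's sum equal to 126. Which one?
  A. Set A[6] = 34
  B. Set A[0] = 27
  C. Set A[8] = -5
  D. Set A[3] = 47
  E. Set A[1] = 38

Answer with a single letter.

Answer: E

Derivation:
Option A: A[6] 15->34, delta=19, new_sum=101+(19)=120
Option B: A[0] 17->27, delta=10, new_sum=101+(10)=111
Option C: A[8] 6->-5, delta=-11, new_sum=101+(-11)=90
Option D: A[3] -12->47, delta=59, new_sum=101+(59)=160
Option E: A[1] 13->38, delta=25, new_sum=101+(25)=126 <-- matches target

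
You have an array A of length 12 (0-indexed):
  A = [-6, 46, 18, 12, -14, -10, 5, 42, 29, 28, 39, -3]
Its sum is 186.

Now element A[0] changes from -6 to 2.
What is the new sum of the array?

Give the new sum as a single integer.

Old value at index 0: -6
New value at index 0: 2
Delta = 2 - -6 = 8
New sum = old_sum + delta = 186 + (8) = 194

Answer: 194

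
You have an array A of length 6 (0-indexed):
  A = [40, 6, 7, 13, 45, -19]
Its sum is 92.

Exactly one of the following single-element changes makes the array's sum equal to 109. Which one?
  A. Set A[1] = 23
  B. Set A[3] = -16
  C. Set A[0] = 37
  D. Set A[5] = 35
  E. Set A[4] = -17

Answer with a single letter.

Answer: A

Derivation:
Option A: A[1] 6->23, delta=17, new_sum=92+(17)=109 <-- matches target
Option B: A[3] 13->-16, delta=-29, new_sum=92+(-29)=63
Option C: A[0] 40->37, delta=-3, new_sum=92+(-3)=89
Option D: A[5] -19->35, delta=54, new_sum=92+(54)=146
Option E: A[4] 45->-17, delta=-62, new_sum=92+(-62)=30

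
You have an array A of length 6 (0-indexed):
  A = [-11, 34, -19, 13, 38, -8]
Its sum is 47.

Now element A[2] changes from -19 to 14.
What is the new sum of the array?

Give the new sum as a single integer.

Answer: 80

Derivation:
Old value at index 2: -19
New value at index 2: 14
Delta = 14 - -19 = 33
New sum = old_sum + delta = 47 + (33) = 80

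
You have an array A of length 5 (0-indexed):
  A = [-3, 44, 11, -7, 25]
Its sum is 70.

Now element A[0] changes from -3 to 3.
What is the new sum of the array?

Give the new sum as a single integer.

Old value at index 0: -3
New value at index 0: 3
Delta = 3 - -3 = 6
New sum = old_sum + delta = 70 + (6) = 76

Answer: 76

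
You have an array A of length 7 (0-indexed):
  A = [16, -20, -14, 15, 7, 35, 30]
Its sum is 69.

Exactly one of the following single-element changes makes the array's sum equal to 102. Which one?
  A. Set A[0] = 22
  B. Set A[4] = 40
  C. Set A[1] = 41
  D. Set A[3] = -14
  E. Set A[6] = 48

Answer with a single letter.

Answer: B

Derivation:
Option A: A[0] 16->22, delta=6, new_sum=69+(6)=75
Option B: A[4] 7->40, delta=33, new_sum=69+(33)=102 <-- matches target
Option C: A[1] -20->41, delta=61, new_sum=69+(61)=130
Option D: A[3] 15->-14, delta=-29, new_sum=69+(-29)=40
Option E: A[6] 30->48, delta=18, new_sum=69+(18)=87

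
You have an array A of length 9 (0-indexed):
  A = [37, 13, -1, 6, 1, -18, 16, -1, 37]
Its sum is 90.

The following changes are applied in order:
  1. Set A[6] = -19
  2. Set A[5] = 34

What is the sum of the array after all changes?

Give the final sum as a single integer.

Answer: 107

Derivation:
Initial sum: 90
Change 1: A[6] 16 -> -19, delta = -35, sum = 55
Change 2: A[5] -18 -> 34, delta = 52, sum = 107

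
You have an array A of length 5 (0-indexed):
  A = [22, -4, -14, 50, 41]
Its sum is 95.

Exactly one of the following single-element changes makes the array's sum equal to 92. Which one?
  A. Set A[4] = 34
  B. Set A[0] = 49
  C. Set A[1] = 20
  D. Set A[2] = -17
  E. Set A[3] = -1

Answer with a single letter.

Answer: D

Derivation:
Option A: A[4] 41->34, delta=-7, new_sum=95+(-7)=88
Option B: A[0] 22->49, delta=27, new_sum=95+(27)=122
Option C: A[1] -4->20, delta=24, new_sum=95+(24)=119
Option D: A[2] -14->-17, delta=-3, new_sum=95+(-3)=92 <-- matches target
Option E: A[3] 50->-1, delta=-51, new_sum=95+(-51)=44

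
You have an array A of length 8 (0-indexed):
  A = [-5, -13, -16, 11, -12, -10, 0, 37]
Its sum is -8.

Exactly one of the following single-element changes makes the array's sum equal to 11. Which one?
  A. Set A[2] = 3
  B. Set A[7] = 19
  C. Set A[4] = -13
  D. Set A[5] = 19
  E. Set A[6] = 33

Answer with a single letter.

Answer: A

Derivation:
Option A: A[2] -16->3, delta=19, new_sum=-8+(19)=11 <-- matches target
Option B: A[7] 37->19, delta=-18, new_sum=-8+(-18)=-26
Option C: A[4] -12->-13, delta=-1, new_sum=-8+(-1)=-9
Option D: A[5] -10->19, delta=29, new_sum=-8+(29)=21
Option E: A[6] 0->33, delta=33, new_sum=-8+(33)=25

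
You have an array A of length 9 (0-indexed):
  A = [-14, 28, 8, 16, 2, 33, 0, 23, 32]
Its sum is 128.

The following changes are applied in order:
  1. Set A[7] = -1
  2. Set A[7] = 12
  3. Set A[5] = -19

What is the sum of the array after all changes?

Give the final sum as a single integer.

Answer: 65

Derivation:
Initial sum: 128
Change 1: A[7] 23 -> -1, delta = -24, sum = 104
Change 2: A[7] -1 -> 12, delta = 13, sum = 117
Change 3: A[5] 33 -> -19, delta = -52, sum = 65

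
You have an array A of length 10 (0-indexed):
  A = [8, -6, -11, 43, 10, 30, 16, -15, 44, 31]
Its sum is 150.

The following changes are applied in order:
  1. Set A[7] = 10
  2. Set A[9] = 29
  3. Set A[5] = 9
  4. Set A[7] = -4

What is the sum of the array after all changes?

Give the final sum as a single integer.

Answer: 138

Derivation:
Initial sum: 150
Change 1: A[7] -15 -> 10, delta = 25, sum = 175
Change 2: A[9] 31 -> 29, delta = -2, sum = 173
Change 3: A[5] 30 -> 9, delta = -21, sum = 152
Change 4: A[7] 10 -> -4, delta = -14, sum = 138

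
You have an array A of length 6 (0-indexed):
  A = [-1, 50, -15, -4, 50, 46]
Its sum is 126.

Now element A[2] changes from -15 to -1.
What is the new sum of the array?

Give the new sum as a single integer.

Answer: 140

Derivation:
Old value at index 2: -15
New value at index 2: -1
Delta = -1 - -15 = 14
New sum = old_sum + delta = 126 + (14) = 140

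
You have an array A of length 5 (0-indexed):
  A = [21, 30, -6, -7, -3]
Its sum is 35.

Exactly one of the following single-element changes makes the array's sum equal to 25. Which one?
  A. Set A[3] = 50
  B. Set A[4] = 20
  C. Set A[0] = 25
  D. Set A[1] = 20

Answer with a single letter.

Option A: A[3] -7->50, delta=57, new_sum=35+(57)=92
Option B: A[4] -3->20, delta=23, new_sum=35+(23)=58
Option C: A[0] 21->25, delta=4, new_sum=35+(4)=39
Option D: A[1] 30->20, delta=-10, new_sum=35+(-10)=25 <-- matches target

Answer: D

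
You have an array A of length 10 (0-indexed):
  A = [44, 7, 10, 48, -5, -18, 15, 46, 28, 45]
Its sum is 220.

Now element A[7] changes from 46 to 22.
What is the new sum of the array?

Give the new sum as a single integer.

Old value at index 7: 46
New value at index 7: 22
Delta = 22 - 46 = -24
New sum = old_sum + delta = 220 + (-24) = 196

Answer: 196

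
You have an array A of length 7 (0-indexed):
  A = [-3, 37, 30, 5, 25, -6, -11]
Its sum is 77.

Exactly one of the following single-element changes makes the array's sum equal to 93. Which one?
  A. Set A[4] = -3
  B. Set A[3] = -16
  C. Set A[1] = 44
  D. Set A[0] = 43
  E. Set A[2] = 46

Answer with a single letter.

Option A: A[4] 25->-3, delta=-28, new_sum=77+(-28)=49
Option B: A[3] 5->-16, delta=-21, new_sum=77+(-21)=56
Option C: A[1] 37->44, delta=7, new_sum=77+(7)=84
Option D: A[0] -3->43, delta=46, new_sum=77+(46)=123
Option E: A[2] 30->46, delta=16, new_sum=77+(16)=93 <-- matches target

Answer: E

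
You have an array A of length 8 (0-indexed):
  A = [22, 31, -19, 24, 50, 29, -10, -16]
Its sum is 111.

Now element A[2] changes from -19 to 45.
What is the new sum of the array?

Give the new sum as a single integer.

Old value at index 2: -19
New value at index 2: 45
Delta = 45 - -19 = 64
New sum = old_sum + delta = 111 + (64) = 175

Answer: 175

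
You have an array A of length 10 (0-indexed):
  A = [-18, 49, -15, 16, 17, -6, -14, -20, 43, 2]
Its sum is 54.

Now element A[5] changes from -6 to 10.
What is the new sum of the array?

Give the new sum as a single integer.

Answer: 70

Derivation:
Old value at index 5: -6
New value at index 5: 10
Delta = 10 - -6 = 16
New sum = old_sum + delta = 54 + (16) = 70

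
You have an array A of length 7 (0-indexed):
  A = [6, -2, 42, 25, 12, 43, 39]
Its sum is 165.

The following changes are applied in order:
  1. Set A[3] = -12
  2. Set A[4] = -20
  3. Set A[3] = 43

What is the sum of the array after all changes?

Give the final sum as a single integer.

Initial sum: 165
Change 1: A[3] 25 -> -12, delta = -37, sum = 128
Change 2: A[4] 12 -> -20, delta = -32, sum = 96
Change 3: A[3] -12 -> 43, delta = 55, sum = 151

Answer: 151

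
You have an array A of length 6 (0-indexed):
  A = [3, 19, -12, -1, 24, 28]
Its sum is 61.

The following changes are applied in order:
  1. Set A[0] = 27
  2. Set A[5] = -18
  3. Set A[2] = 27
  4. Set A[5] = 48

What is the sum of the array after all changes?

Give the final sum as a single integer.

Initial sum: 61
Change 1: A[0] 3 -> 27, delta = 24, sum = 85
Change 2: A[5] 28 -> -18, delta = -46, sum = 39
Change 3: A[2] -12 -> 27, delta = 39, sum = 78
Change 4: A[5] -18 -> 48, delta = 66, sum = 144

Answer: 144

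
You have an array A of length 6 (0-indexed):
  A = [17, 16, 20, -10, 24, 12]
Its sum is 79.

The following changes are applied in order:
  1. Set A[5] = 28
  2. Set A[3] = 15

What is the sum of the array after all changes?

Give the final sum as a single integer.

Answer: 120

Derivation:
Initial sum: 79
Change 1: A[5] 12 -> 28, delta = 16, sum = 95
Change 2: A[3] -10 -> 15, delta = 25, sum = 120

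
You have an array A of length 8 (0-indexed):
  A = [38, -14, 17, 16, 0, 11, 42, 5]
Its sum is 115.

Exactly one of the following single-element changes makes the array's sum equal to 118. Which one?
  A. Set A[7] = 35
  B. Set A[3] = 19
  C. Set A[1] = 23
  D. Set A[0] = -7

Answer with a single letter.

Option A: A[7] 5->35, delta=30, new_sum=115+(30)=145
Option B: A[3] 16->19, delta=3, new_sum=115+(3)=118 <-- matches target
Option C: A[1] -14->23, delta=37, new_sum=115+(37)=152
Option D: A[0] 38->-7, delta=-45, new_sum=115+(-45)=70

Answer: B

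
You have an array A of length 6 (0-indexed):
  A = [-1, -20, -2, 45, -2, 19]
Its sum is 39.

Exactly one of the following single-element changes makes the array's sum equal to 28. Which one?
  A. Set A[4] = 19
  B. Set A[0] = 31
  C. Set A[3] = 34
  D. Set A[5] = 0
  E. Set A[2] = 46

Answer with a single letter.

Answer: C

Derivation:
Option A: A[4] -2->19, delta=21, new_sum=39+(21)=60
Option B: A[0] -1->31, delta=32, new_sum=39+(32)=71
Option C: A[3] 45->34, delta=-11, new_sum=39+(-11)=28 <-- matches target
Option D: A[5] 19->0, delta=-19, new_sum=39+(-19)=20
Option E: A[2] -2->46, delta=48, new_sum=39+(48)=87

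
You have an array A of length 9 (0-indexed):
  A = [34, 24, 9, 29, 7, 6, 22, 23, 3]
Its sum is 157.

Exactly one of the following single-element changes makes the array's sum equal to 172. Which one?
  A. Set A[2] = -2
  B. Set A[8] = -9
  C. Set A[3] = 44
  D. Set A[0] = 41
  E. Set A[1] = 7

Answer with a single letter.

Option A: A[2] 9->-2, delta=-11, new_sum=157+(-11)=146
Option B: A[8] 3->-9, delta=-12, new_sum=157+(-12)=145
Option C: A[3] 29->44, delta=15, new_sum=157+(15)=172 <-- matches target
Option D: A[0] 34->41, delta=7, new_sum=157+(7)=164
Option E: A[1] 24->7, delta=-17, new_sum=157+(-17)=140

Answer: C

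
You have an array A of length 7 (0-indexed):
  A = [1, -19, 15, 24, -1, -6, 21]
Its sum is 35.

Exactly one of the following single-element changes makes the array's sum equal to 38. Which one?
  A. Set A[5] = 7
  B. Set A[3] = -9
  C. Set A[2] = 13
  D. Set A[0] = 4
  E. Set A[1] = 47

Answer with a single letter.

Option A: A[5] -6->7, delta=13, new_sum=35+(13)=48
Option B: A[3] 24->-9, delta=-33, new_sum=35+(-33)=2
Option C: A[2] 15->13, delta=-2, new_sum=35+(-2)=33
Option D: A[0] 1->4, delta=3, new_sum=35+(3)=38 <-- matches target
Option E: A[1] -19->47, delta=66, new_sum=35+(66)=101

Answer: D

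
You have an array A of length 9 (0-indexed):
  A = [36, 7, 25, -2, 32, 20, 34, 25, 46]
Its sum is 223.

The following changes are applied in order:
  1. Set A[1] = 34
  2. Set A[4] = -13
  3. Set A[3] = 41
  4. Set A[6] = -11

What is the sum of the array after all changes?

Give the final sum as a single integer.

Initial sum: 223
Change 1: A[1] 7 -> 34, delta = 27, sum = 250
Change 2: A[4] 32 -> -13, delta = -45, sum = 205
Change 3: A[3] -2 -> 41, delta = 43, sum = 248
Change 4: A[6] 34 -> -11, delta = -45, sum = 203

Answer: 203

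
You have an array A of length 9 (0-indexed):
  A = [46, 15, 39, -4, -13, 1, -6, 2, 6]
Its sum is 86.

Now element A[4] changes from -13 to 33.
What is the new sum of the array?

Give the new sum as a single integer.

Old value at index 4: -13
New value at index 4: 33
Delta = 33 - -13 = 46
New sum = old_sum + delta = 86 + (46) = 132

Answer: 132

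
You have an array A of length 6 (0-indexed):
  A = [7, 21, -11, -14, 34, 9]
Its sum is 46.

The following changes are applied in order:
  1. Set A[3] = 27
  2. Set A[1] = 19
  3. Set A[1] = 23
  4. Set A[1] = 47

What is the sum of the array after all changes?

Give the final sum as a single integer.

Answer: 113

Derivation:
Initial sum: 46
Change 1: A[3] -14 -> 27, delta = 41, sum = 87
Change 2: A[1] 21 -> 19, delta = -2, sum = 85
Change 3: A[1] 19 -> 23, delta = 4, sum = 89
Change 4: A[1] 23 -> 47, delta = 24, sum = 113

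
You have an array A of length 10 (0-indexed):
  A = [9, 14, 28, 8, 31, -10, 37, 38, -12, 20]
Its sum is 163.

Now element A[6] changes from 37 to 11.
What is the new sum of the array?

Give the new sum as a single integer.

Old value at index 6: 37
New value at index 6: 11
Delta = 11 - 37 = -26
New sum = old_sum + delta = 163 + (-26) = 137

Answer: 137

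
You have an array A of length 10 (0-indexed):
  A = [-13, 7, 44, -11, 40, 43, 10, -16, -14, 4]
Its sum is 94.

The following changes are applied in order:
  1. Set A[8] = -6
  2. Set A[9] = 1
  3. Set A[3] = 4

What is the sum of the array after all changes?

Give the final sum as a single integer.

Initial sum: 94
Change 1: A[8] -14 -> -6, delta = 8, sum = 102
Change 2: A[9] 4 -> 1, delta = -3, sum = 99
Change 3: A[3] -11 -> 4, delta = 15, sum = 114

Answer: 114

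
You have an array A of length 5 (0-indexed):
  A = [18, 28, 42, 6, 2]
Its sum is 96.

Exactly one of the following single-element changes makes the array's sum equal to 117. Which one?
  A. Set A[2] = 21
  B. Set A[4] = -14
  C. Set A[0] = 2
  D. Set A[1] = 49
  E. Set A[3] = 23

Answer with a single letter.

Answer: D

Derivation:
Option A: A[2] 42->21, delta=-21, new_sum=96+(-21)=75
Option B: A[4] 2->-14, delta=-16, new_sum=96+(-16)=80
Option C: A[0] 18->2, delta=-16, new_sum=96+(-16)=80
Option D: A[1] 28->49, delta=21, new_sum=96+(21)=117 <-- matches target
Option E: A[3] 6->23, delta=17, new_sum=96+(17)=113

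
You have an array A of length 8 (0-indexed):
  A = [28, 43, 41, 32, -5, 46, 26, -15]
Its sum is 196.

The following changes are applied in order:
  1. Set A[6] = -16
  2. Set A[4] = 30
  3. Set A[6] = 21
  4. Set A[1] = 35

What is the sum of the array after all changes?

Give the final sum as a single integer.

Initial sum: 196
Change 1: A[6] 26 -> -16, delta = -42, sum = 154
Change 2: A[4] -5 -> 30, delta = 35, sum = 189
Change 3: A[6] -16 -> 21, delta = 37, sum = 226
Change 4: A[1] 43 -> 35, delta = -8, sum = 218

Answer: 218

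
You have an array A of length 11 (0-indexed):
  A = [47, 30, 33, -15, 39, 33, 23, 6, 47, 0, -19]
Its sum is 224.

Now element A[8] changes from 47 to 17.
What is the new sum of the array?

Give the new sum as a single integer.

Old value at index 8: 47
New value at index 8: 17
Delta = 17 - 47 = -30
New sum = old_sum + delta = 224 + (-30) = 194

Answer: 194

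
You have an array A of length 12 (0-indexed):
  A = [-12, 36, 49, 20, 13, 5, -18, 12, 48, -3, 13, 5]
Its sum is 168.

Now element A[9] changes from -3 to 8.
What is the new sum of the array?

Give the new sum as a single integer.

Old value at index 9: -3
New value at index 9: 8
Delta = 8 - -3 = 11
New sum = old_sum + delta = 168 + (11) = 179

Answer: 179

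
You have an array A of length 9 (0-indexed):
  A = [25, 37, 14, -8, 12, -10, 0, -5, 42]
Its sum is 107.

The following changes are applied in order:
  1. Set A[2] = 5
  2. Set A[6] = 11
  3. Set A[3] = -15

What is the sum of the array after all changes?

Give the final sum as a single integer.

Answer: 102

Derivation:
Initial sum: 107
Change 1: A[2] 14 -> 5, delta = -9, sum = 98
Change 2: A[6] 0 -> 11, delta = 11, sum = 109
Change 3: A[3] -8 -> -15, delta = -7, sum = 102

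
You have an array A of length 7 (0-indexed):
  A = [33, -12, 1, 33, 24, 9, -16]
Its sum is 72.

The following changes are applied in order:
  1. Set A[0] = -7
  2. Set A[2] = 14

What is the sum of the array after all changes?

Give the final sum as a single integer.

Answer: 45

Derivation:
Initial sum: 72
Change 1: A[0] 33 -> -7, delta = -40, sum = 32
Change 2: A[2] 1 -> 14, delta = 13, sum = 45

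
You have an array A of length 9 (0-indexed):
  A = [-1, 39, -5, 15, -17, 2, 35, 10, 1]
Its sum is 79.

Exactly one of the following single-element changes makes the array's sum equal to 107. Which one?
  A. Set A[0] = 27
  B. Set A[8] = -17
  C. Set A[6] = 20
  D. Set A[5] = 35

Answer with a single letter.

Answer: A

Derivation:
Option A: A[0] -1->27, delta=28, new_sum=79+(28)=107 <-- matches target
Option B: A[8] 1->-17, delta=-18, new_sum=79+(-18)=61
Option C: A[6] 35->20, delta=-15, new_sum=79+(-15)=64
Option D: A[5] 2->35, delta=33, new_sum=79+(33)=112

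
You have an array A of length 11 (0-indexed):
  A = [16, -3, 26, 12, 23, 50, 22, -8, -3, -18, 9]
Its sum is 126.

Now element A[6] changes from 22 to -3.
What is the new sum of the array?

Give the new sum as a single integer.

Old value at index 6: 22
New value at index 6: -3
Delta = -3 - 22 = -25
New sum = old_sum + delta = 126 + (-25) = 101

Answer: 101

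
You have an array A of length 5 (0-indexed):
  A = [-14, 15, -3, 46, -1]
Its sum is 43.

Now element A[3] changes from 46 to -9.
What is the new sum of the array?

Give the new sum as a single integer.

Old value at index 3: 46
New value at index 3: -9
Delta = -9 - 46 = -55
New sum = old_sum + delta = 43 + (-55) = -12

Answer: -12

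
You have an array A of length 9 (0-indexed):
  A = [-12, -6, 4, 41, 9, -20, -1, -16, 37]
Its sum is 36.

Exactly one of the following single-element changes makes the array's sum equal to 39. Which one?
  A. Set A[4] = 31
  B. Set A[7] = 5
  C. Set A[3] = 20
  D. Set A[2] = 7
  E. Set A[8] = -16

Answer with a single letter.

Answer: D

Derivation:
Option A: A[4] 9->31, delta=22, new_sum=36+(22)=58
Option B: A[7] -16->5, delta=21, new_sum=36+(21)=57
Option C: A[3] 41->20, delta=-21, new_sum=36+(-21)=15
Option D: A[2] 4->7, delta=3, new_sum=36+(3)=39 <-- matches target
Option E: A[8] 37->-16, delta=-53, new_sum=36+(-53)=-17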